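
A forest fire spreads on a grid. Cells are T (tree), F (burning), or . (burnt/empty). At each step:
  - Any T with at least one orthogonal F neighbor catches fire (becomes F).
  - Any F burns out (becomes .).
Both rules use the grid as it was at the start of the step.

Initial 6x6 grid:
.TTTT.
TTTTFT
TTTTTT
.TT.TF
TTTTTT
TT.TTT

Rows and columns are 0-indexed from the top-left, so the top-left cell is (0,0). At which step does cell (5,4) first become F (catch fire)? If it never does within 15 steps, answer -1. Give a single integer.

Step 1: cell (5,4)='T' (+7 fires, +2 burnt)
Step 2: cell (5,4)='T' (+5 fires, +7 burnt)
Step 3: cell (5,4)='F' (+5 fires, +5 burnt)
  -> target ignites at step 3
Step 4: cell (5,4)='.' (+6 fires, +5 burnt)
Step 5: cell (5,4)='.' (+3 fires, +6 burnt)
Step 6: cell (5,4)='.' (+2 fires, +3 burnt)
Step 7: cell (5,4)='.' (+1 fires, +2 burnt)
Step 8: cell (5,4)='.' (+0 fires, +1 burnt)
  fire out at step 8

3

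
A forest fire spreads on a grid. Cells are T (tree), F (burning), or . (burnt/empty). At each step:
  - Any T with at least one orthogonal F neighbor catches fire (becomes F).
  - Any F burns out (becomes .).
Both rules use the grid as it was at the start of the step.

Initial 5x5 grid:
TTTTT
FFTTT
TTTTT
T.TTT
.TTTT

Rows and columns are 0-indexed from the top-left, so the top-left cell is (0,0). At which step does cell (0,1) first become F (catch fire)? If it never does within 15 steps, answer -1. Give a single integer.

Step 1: cell (0,1)='F' (+5 fires, +2 burnt)
  -> target ignites at step 1
Step 2: cell (0,1)='.' (+4 fires, +5 burnt)
Step 3: cell (0,1)='.' (+4 fires, +4 burnt)
Step 4: cell (0,1)='.' (+4 fires, +4 burnt)
Step 5: cell (0,1)='.' (+3 fires, +4 burnt)
Step 6: cell (0,1)='.' (+1 fires, +3 burnt)
Step 7: cell (0,1)='.' (+0 fires, +1 burnt)
  fire out at step 7

1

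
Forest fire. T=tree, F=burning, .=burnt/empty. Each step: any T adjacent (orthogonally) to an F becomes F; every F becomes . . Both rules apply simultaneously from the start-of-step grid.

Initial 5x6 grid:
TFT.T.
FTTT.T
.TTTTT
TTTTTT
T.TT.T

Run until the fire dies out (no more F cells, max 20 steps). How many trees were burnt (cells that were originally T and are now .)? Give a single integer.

Answer: 21

Derivation:
Step 1: +3 fires, +2 burnt (F count now 3)
Step 2: +2 fires, +3 burnt (F count now 2)
Step 3: +3 fires, +2 burnt (F count now 3)
Step 4: +3 fires, +3 burnt (F count now 3)
Step 5: +4 fires, +3 burnt (F count now 4)
Step 6: +3 fires, +4 burnt (F count now 3)
Step 7: +2 fires, +3 burnt (F count now 2)
Step 8: +1 fires, +2 burnt (F count now 1)
Step 9: +0 fires, +1 burnt (F count now 0)
Fire out after step 9
Initially T: 22, now '.': 29
Total burnt (originally-T cells now '.'): 21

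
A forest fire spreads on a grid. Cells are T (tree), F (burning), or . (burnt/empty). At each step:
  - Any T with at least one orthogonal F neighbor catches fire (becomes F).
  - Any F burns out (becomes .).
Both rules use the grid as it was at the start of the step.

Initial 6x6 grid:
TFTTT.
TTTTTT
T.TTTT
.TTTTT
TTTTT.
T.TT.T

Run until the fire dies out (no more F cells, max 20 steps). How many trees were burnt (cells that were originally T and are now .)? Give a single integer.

Answer: 28

Derivation:
Step 1: +3 fires, +1 burnt (F count now 3)
Step 2: +3 fires, +3 burnt (F count now 3)
Step 3: +4 fires, +3 burnt (F count now 4)
Step 4: +3 fires, +4 burnt (F count now 3)
Step 5: +5 fires, +3 burnt (F count now 5)
Step 6: +5 fires, +5 burnt (F count now 5)
Step 7: +4 fires, +5 burnt (F count now 4)
Step 8: +1 fires, +4 burnt (F count now 1)
Step 9: +0 fires, +1 burnt (F count now 0)
Fire out after step 9
Initially T: 29, now '.': 35
Total burnt (originally-T cells now '.'): 28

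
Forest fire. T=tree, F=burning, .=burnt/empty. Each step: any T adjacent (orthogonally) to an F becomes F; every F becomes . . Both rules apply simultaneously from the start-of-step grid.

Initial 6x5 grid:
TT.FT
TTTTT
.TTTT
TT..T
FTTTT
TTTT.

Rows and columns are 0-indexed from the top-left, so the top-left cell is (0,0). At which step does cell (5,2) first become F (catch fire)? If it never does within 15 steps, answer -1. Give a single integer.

Step 1: cell (5,2)='T' (+5 fires, +2 burnt)
Step 2: cell (5,2)='T' (+6 fires, +5 burnt)
Step 3: cell (5,2)='F' (+6 fires, +6 burnt)
  -> target ignites at step 3
Step 4: cell (5,2)='.' (+5 fires, +6 burnt)
Step 5: cell (5,2)='.' (+1 fires, +5 burnt)
Step 6: cell (5,2)='.' (+0 fires, +1 burnt)
  fire out at step 6

3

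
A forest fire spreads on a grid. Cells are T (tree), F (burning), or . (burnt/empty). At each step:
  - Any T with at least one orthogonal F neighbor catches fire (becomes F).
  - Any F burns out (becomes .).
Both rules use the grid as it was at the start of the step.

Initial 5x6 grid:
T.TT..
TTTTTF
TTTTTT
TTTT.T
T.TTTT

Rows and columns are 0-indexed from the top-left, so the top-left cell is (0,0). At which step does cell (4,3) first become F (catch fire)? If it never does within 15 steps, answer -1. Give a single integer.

Step 1: cell (4,3)='T' (+2 fires, +1 burnt)
Step 2: cell (4,3)='T' (+3 fires, +2 burnt)
Step 3: cell (4,3)='T' (+4 fires, +3 burnt)
Step 4: cell (4,3)='T' (+5 fires, +4 burnt)
Step 5: cell (4,3)='F' (+4 fires, +5 burnt)
  -> target ignites at step 5
Step 6: cell (4,3)='.' (+4 fires, +4 burnt)
Step 7: cell (4,3)='.' (+1 fires, +4 burnt)
Step 8: cell (4,3)='.' (+1 fires, +1 burnt)
Step 9: cell (4,3)='.' (+0 fires, +1 burnt)
  fire out at step 9

5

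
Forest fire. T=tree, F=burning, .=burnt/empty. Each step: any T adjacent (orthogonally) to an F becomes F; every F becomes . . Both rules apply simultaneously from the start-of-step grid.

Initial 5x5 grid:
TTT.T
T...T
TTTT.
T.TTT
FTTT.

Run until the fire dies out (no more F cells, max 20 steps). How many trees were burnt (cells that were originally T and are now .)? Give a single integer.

Step 1: +2 fires, +1 burnt (F count now 2)
Step 2: +2 fires, +2 burnt (F count now 2)
Step 3: +4 fires, +2 burnt (F count now 4)
Step 4: +3 fires, +4 burnt (F count now 3)
Step 5: +3 fires, +3 burnt (F count now 3)
Step 6: +1 fires, +3 burnt (F count now 1)
Step 7: +0 fires, +1 burnt (F count now 0)
Fire out after step 7
Initially T: 17, now '.': 23
Total burnt (originally-T cells now '.'): 15

Answer: 15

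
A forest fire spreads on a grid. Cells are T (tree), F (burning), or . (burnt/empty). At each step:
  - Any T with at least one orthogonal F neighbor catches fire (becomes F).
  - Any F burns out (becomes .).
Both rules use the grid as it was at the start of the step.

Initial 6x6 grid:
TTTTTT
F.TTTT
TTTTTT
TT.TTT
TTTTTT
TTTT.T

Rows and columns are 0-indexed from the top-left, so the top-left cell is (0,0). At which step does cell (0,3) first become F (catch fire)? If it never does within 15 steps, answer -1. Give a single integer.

Step 1: cell (0,3)='T' (+2 fires, +1 burnt)
Step 2: cell (0,3)='T' (+3 fires, +2 burnt)
Step 3: cell (0,3)='T' (+4 fires, +3 burnt)
Step 4: cell (0,3)='F' (+5 fires, +4 burnt)
  -> target ignites at step 4
Step 5: cell (0,3)='.' (+6 fires, +5 burnt)
Step 6: cell (0,3)='.' (+6 fires, +6 burnt)
Step 7: cell (0,3)='.' (+4 fires, +6 burnt)
Step 8: cell (0,3)='.' (+1 fires, +4 burnt)
Step 9: cell (0,3)='.' (+1 fires, +1 burnt)
Step 10: cell (0,3)='.' (+0 fires, +1 burnt)
  fire out at step 10

4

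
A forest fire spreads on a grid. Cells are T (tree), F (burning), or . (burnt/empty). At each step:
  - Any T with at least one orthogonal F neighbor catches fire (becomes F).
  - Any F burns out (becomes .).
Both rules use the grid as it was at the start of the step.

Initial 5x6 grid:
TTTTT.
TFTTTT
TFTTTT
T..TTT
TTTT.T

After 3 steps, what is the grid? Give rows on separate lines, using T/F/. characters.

Step 1: 5 trees catch fire, 2 burn out
  TFTTT.
  F.FTTT
  F.FTTT
  T..TTT
  TTTT.T
Step 2: 5 trees catch fire, 5 burn out
  F.FTT.
  ...FTT
  ...FTT
  F..TTT
  TTTT.T
Step 3: 5 trees catch fire, 5 burn out
  ...FT.
  ....FT
  ....FT
  ...FTT
  FTTT.T

...FT.
....FT
....FT
...FTT
FTTT.T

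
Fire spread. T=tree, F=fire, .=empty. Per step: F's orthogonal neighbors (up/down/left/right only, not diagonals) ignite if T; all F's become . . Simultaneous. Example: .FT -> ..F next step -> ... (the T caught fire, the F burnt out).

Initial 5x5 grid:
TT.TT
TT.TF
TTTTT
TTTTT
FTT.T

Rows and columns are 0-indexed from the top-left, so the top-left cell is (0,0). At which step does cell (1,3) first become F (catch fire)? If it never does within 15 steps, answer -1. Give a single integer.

Step 1: cell (1,3)='F' (+5 fires, +2 burnt)
  -> target ignites at step 1
Step 2: cell (1,3)='.' (+6 fires, +5 burnt)
Step 3: cell (1,3)='.' (+6 fires, +6 burnt)
Step 4: cell (1,3)='.' (+2 fires, +6 burnt)
Step 5: cell (1,3)='.' (+1 fires, +2 burnt)
Step 6: cell (1,3)='.' (+0 fires, +1 burnt)
  fire out at step 6

1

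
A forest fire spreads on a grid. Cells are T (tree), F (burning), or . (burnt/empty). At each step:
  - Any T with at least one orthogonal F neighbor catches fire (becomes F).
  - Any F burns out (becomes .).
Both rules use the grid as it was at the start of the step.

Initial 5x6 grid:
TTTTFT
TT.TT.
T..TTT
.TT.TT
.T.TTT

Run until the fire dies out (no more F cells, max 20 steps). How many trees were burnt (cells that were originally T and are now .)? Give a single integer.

Answer: 18

Derivation:
Step 1: +3 fires, +1 burnt (F count now 3)
Step 2: +3 fires, +3 burnt (F count now 3)
Step 3: +4 fires, +3 burnt (F count now 4)
Step 4: +4 fires, +4 burnt (F count now 4)
Step 5: +3 fires, +4 burnt (F count now 3)
Step 6: +1 fires, +3 burnt (F count now 1)
Step 7: +0 fires, +1 burnt (F count now 0)
Fire out after step 7
Initially T: 21, now '.': 27
Total burnt (originally-T cells now '.'): 18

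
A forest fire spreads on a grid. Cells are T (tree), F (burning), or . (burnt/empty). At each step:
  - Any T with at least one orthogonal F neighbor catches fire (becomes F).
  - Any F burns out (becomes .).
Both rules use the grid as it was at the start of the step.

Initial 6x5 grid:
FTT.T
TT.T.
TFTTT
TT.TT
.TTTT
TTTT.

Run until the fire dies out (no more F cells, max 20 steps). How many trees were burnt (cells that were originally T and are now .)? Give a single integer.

Answer: 21

Derivation:
Step 1: +6 fires, +2 burnt (F count now 6)
Step 2: +4 fires, +6 burnt (F count now 4)
Step 3: +5 fires, +4 burnt (F count now 5)
Step 4: +4 fires, +5 burnt (F count now 4)
Step 5: +2 fires, +4 burnt (F count now 2)
Step 6: +0 fires, +2 burnt (F count now 0)
Fire out after step 6
Initially T: 22, now '.': 29
Total burnt (originally-T cells now '.'): 21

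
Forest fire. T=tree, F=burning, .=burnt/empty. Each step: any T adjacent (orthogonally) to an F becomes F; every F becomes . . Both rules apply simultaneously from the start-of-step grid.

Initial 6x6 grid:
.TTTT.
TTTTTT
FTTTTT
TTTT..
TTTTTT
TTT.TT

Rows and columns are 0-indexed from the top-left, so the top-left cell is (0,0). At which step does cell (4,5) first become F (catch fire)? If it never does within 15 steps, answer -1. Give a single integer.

Step 1: cell (4,5)='T' (+3 fires, +1 burnt)
Step 2: cell (4,5)='T' (+4 fires, +3 burnt)
Step 3: cell (4,5)='T' (+6 fires, +4 burnt)
Step 4: cell (4,5)='T' (+6 fires, +6 burnt)
Step 5: cell (4,5)='T' (+5 fires, +6 burnt)
Step 6: cell (4,5)='T' (+3 fires, +5 burnt)
Step 7: cell (4,5)='F' (+2 fires, +3 burnt)
  -> target ignites at step 7
Step 8: cell (4,5)='.' (+1 fires, +2 burnt)
Step 9: cell (4,5)='.' (+0 fires, +1 burnt)
  fire out at step 9

7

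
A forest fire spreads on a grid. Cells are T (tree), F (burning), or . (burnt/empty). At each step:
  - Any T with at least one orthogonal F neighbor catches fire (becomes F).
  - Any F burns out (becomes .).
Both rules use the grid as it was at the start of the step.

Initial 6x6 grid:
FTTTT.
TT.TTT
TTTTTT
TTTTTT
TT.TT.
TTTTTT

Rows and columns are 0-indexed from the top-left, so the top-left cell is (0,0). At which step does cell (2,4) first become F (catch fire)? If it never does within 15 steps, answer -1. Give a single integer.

Step 1: cell (2,4)='T' (+2 fires, +1 burnt)
Step 2: cell (2,4)='T' (+3 fires, +2 burnt)
Step 3: cell (2,4)='T' (+3 fires, +3 burnt)
Step 4: cell (2,4)='T' (+5 fires, +3 burnt)
Step 5: cell (2,4)='T' (+5 fires, +5 burnt)
Step 6: cell (2,4)='F' (+4 fires, +5 burnt)
  -> target ignites at step 6
Step 7: cell (2,4)='.' (+4 fires, +4 burnt)
Step 8: cell (2,4)='.' (+3 fires, +4 burnt)
Step 9: cell (2,4)='.' (+1 fires, +3 burnt)
Step 10: cell (2,4)='.' (+1 fires, +1 burnt)
Step 11: cell (2,4)='.' (+0 fires, +1 burnt)
  fire out at step 11

6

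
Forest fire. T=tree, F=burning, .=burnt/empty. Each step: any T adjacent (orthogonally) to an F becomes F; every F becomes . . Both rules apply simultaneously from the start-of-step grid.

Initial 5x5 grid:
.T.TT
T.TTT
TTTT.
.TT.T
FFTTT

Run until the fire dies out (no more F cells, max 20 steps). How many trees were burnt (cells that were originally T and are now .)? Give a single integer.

Step 1: +2 fires, +2 burnt (F count now 2)
Step 2: +3 fires, +2 burnt (F count now 3)
Step 3: +3 fires, +3 burnt (F count now 3)
Step 4: +4 fires, +3 burnt (F count now 4)
Step 5: +1 fires, +4 burnt (F count now 1)
Step 6: +2 fires, +1 burnt (F count now 2)
Step 7: +1 fires, +2 burnt (F count now 1)
Step 8: +0 fires, +1 burnt (F count now 0)
Fire out after step 8
Initially T: 17, now '.': 24
Total burnt (originally-T cells now '.'): 16

Answer: 16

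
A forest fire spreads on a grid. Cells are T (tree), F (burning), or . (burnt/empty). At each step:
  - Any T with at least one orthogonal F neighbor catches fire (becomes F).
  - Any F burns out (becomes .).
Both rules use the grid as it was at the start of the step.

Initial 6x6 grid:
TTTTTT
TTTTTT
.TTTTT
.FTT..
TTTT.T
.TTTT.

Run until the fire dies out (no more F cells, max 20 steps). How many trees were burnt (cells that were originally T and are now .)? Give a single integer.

Step 1: +3 fires, +1 burnt (F count now 3)
Step 2: +6 fires, +3 burnt (F count now 6)
Step 3: +6 fires, +6 burnt (F count now 6)
Step 4: +5 fires, +6 burnt (F count now 5)
Step 5: +4 fires, +5 burnt (F count now 4)
Step 6: +2 fires, +4 burnt (F count now 2)
Step 7: +1 fires, +2 burnt (F count now 1)
Step 8: +0 fires, +1 burnt (F count now 0)
Fire out after step 8
Initially T: 28, now '.': 35
Total burnt (originally-T cells now '.'): 27

Answer: 27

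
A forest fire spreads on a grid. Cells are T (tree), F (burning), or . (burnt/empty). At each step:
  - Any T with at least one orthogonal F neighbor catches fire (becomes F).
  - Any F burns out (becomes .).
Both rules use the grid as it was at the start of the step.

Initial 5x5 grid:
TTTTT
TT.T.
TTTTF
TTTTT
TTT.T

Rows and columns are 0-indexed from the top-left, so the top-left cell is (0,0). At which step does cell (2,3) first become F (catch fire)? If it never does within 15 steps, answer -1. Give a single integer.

Step 1: cell (2,3)='F' (+2 fires, +1 burnt)
  -> target ignites at step 1
Step 2: cell (2,3)='.' (+4 fires, +2 burnt)
Step 3: cell (2,3)='.' (+3 fires, +4 burnt)
Step 4: cell (2,3)='.' (+6 fires, +3 burnt)
Step 5: cell (2,3)='.' (+4 fires, +6 burnt)
Step 6: cell (2,3)='.' (+2 fires, +4 burnt)
Step 7: cell (2,3)='.' (+0 fires, +2 burnt)
  fire out at step 7

1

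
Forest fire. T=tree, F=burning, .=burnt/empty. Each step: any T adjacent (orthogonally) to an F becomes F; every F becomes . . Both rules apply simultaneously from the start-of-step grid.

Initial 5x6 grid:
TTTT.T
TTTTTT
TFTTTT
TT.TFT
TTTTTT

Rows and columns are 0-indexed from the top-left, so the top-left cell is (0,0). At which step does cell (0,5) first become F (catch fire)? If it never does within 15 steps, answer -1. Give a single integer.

Step 1: cell (0,5)='T' (+8 fires, +2 burnt)
Step 2: cell (0,5)='T' (+10 fires, +8 burnt)
Step 3: cell (0,5)='T' (+6 fires, +10 burnt)
Step 4: cell (0,5)='F' (+2 fires, +6 burnt)
  -> target ignites at step 4
Step 5: cell (0,5)='.' (+0 fires, +2 burnt)
  fire out at step 5

4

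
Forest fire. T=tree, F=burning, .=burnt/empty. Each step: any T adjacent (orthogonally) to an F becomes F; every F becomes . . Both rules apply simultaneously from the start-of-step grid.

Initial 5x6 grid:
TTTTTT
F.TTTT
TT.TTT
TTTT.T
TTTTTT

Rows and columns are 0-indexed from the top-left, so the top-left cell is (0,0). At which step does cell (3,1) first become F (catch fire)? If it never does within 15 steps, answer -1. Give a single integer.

Step 1: cell (3,1)='T' (+2 fires, +1 burnt)
Step 2: cell (3,1)='T' (+3 fires, +2 burnt)
Step 3: cell (3,1)='F' (+3 fires, +3 burnt)
  -> target ignites at step 3
Step 4: cell (3,1)='.' (+4 fires, +3 burnt)
Step 5: cell (3,1)='.' (+4 fires, +4 burnt)
Step 6: cell (3,1)='.' (+4 fires, +4 burnt)
Step 7: cell (3,1)='.' (+3 fires, +4 burnt)
Step 8: cell (3,1)='.' (+2 fires, +3 burnt)
Step 9: cell (3,1)='.' (+1 fires, +2 burnt)
Step 10: cell (3,1)='.' (+0 fires, +1 burnt)
  fire out at step 10

3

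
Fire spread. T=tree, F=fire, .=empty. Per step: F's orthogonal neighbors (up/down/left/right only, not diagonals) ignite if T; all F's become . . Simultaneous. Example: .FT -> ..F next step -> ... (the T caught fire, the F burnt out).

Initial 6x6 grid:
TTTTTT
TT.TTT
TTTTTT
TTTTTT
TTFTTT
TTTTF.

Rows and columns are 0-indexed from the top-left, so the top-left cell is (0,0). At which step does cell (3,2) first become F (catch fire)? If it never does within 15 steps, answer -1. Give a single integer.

Step 1: cell (3,2)='F' (+6 fires, +2 burnt)
  -> target ignites at step 1
Step 2: cell (3,2)='.' (+7 fires, +6 burnt)
Step 3: cell (3,2)='.' (+6 fires, +7 burnt)
Step 4: cell (3,2)='.' (+5 fires, +6 burnt)
Step 5: cell (3,2)='.' (+5 fires, +5 burnt)
Step 6: cell (3,2)='.' (+3 fires, +5 burnt)
Step 7: cell (3,2)='.' (+0 fires, +3 burnt)
  fire out at step 7

1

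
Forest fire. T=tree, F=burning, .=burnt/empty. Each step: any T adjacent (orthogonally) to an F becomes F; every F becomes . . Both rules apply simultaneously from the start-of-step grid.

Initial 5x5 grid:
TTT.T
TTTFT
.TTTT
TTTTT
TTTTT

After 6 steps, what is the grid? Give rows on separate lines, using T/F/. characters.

Step 1: 3 trees catch fire, 1 burn out
  TTT.T
  TTF.F
  .TTFT
  TTTTT
  TTTTT
Step 2: 6 trees catch fire, 3 burn out
  TTF.F
  TF...
  .TF.F
  TTTFT
  TTTTT
Step 3: 6 trees catch fire, 6 burn out
  TF...
  F....
  .F...
  TTF.F
  TTTFT
Step 4: 4 trees catch fire, 6 burn out
  F....
  .....
  .....
  TF...
  TTF.F
Step 5: 2 trees catch fire, 4 burn out
  .....
  .....
  .....
  F....
  TF...
Step 6: 1 trees catch fire, 2 burn out
  .....
  .....
  .....
  .....
  F....

.....
.....
.....
.....
F....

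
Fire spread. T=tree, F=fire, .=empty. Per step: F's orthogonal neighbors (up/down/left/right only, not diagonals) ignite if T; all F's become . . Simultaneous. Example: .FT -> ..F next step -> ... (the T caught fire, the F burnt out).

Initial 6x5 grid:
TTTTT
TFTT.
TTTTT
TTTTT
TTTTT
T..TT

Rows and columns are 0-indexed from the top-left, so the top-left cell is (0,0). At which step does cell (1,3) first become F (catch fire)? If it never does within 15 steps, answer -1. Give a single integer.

Step 1: cell (1,3)='T' (+4 fires, +1 burnt)
Step 2: cell (1,3)='F' (+6 fires, +4 burnt)
  -> target ignites at step 2
Step 3: cell (1,3)='.' (+5 fires, +6 burnt)
Step 4: cell (1,3)='.' (+5 fires, +5 burnt)
Step 5: cell (1,3)='.' (+3 fires, +5 burnt)
Step 6: cell (1,3)='.' (+2 fires, +3 burnt)
Step 7: cell (1,3)='.' (+1 fires, +2 burnt)
Step 8: cell (1,3)='.' (+0 fires, +1 burnt)
  fire out at step 8

2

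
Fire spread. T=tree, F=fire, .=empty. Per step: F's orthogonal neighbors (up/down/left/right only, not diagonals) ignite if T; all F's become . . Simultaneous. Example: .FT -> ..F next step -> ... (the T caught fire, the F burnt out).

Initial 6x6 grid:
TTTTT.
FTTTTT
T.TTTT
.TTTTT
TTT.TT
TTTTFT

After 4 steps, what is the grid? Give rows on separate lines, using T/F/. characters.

Step 1: 6 trees catch fire, 2 burn out
  FTTTT.
  .FTTTT
  F.TTTT
  .TTTTT
  TTT.FT
  TTTF.F
Step 2: 5 trees catch fire, 6 burn out
  .FTTT.
  ..FTTT
  ..TTTT
  .TTTFT
  TTT..F
  TTF...
Step 3: 8 trees catch fire, 5 burn out
  ..FTT.
  ...FTT
  ..FTFT
  .TTF.F
  TTF...
  TF....
Step 4: 7 trees catch fire, 8 burn out
  ...FT.
  ....FT
  ...F.F
  .TF...
  TF....
  F.....

...FT.
....FT
...F.F
.TF...
TF....
F.....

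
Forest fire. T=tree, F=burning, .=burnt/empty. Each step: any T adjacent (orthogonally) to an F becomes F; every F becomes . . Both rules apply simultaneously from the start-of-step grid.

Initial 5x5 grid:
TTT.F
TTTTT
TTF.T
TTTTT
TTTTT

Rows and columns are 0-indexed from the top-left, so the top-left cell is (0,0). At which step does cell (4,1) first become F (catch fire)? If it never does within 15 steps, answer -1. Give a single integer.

Step 1: cell (4,1)='T' (+4 fires, +2 burnt)
Step 2: cell (4,1)='T' (+8 fires, +4 burnt)
Step 3: cell (4,1)='F' (+6 fires, +8 burnt)
  -> target ignites at step 3
Step 4: cell (4,1)='.' (+3 fires, +6 burnt)
Step 5: cell (4,1)='.' (+0 fires, +3 burnt)
  fire out at step 5

3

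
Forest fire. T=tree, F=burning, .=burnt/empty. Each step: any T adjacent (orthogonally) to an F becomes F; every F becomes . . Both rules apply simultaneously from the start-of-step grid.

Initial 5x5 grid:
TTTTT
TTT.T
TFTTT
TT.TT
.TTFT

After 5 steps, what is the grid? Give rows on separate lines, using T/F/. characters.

Step 1: 7 trees catch fire, 2 burn out
  TTTTT
  TFT.T
  F.FTT
  TF.FT
  .TF.F
Step 2: 7 trees catch fire, 7 burn out
  TFTTT
  F.F.T
  ...FT
  F...F
  .F...
Step 3: 3 trees catch fire, 7 burn out
  F.FTT
  ....T
  ....F
  .....
  .....
Step 4: 2 trees catch fire, 3 burn out
  ...FT
  ....F
  .....
  .....
  .....
Step 5: 1 trees catch fire, 2 burn out
  ....F
  .....
  .....
  .....
  .....

....F
.....
.....
.....
.....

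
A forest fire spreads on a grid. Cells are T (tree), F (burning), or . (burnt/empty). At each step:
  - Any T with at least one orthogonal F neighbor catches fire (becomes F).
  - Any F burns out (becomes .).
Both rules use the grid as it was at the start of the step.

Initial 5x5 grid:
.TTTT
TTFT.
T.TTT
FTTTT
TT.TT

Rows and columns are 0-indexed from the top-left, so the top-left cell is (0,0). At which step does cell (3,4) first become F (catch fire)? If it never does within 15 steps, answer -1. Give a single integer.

Step 1: cell (3,4)='T' (+7 fires, +2 burnt)
Step 2: cell (3,4)='T' (+6 fires, +7 burnt)
Step 3: cell (3,4)='T' (+3 fires, +6 burnt)
Step 4: cell (3,4)='F' (+2 fires, +3 burnt)
  -> target ignites at step 4
Step 5: cell (3,4)='.' (+1 fires, +2 burnt)
Step 6: cell (3,4)='.' (+0 fires, +1 burnt)
  fire out at step 6

4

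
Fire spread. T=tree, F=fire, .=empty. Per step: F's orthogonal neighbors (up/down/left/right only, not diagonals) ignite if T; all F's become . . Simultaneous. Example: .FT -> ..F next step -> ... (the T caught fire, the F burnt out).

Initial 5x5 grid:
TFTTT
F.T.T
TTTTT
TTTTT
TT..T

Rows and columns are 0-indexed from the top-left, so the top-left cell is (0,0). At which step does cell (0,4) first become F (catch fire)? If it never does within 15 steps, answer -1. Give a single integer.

Step 1: cell (0,4)='T' (+3 fires, +2 burnt)
Step 2: cell (0,4)='T' (+4 fires, +3 burnt)
Step 3: cell (0,4)='F' (+4 fires, +4 burnt)
  -> target ignites at step 3
Step 4: cell (0,4)='.' (+4 fires, +4 burnt)
Step 5: cell (0,4)='.' (+2 fires, +4 burnt)
Step 6: cell (0,4)='.' (+1 fires, +2 burnt)
Step 7: cell (0,4)='.' (+1 fires, +1 burnt)
Step 8: cell (0,4)='.' (+0 fires, +1 burnt)
  fire out at step 8

3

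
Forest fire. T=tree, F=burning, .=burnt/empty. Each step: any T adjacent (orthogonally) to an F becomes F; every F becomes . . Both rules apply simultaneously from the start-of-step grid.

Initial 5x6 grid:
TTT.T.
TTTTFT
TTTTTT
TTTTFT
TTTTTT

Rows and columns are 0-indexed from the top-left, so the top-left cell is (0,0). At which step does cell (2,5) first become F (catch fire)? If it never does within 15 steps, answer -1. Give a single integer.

Step 1: cell (2,5)='T' (+7 fires, +2 burnt)
Step 2: cell (2,5)='F' (+6 fires, +7 burnt)
  -> target ignites at step 2
Step 3: cell (2,5)='.' (+5 fires, +6 burnt)
Step 4: cell (2,5)='.' (+5 fires, +5 burnt)
Step 5: cell (2,5)='.' (+3 fires, +5 burnt)
Step 6: cell (2,5)='.' (+0 fires, +3 burnt)
  fire out at step 6

2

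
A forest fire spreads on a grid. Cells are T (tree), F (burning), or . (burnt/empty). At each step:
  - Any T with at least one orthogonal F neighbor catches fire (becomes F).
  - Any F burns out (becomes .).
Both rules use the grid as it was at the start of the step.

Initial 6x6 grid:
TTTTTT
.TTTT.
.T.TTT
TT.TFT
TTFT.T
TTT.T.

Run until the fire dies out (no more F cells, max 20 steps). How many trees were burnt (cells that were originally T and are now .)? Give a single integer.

Answer: 25

Derivation:
Step 1: +6 fires, +2 burnt (F count now 6)
Step 2: +7 fires, +6 burnt (F count now 7)
Step 3: +5 fires, +7 burnt (F count now 5)
Step 4: +4 fires, +5 burnt (F count now 4)
Step 5: +2 fires, +4 burnt (F count now 2)
Step 6: +1 fires, +2 burnt (F count now 1)
Step 7: +0 fires, +1 burnt (F count now 0)
Fire out after step 7
Initially T: 26, now '.': 35
Total burnt (originally-T cells now '.'): 25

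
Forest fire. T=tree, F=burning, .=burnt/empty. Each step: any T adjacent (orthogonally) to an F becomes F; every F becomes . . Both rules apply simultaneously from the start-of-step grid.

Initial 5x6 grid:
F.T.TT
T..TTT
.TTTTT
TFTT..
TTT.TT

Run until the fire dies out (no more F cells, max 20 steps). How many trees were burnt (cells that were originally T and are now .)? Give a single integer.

Step 1: +5 fires, +2 burnt (F count now 5)
Step 2: +4 fires, +5 burnt (F count now 4)
Step 3: +1 fires, +4 burnt (F count now 1)
Step 4: +2 fires, +1 burnt (F count now 2)
Step 5: +2 fires, +2 burnt (F count now 2)
Step 6: +2 fires, +2 burnt (F count now 2)
Step 7: +1 fires, +2 burnt (F count now 1)
Step 8: +0 fires, +1 burnt (F count now 0)
Fire out after step 8
Initially T: 20, now '.': 27
Total burnt (originally-T cells now '.'): 17

Answer: 17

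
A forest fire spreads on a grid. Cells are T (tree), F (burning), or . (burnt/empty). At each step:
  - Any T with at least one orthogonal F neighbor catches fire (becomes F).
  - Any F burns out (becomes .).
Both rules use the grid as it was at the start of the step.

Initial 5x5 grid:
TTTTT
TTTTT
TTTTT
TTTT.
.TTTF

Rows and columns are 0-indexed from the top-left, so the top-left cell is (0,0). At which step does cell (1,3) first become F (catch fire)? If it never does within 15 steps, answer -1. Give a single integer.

Step 1: cell (1,3)='T' (+1 fires, +1 burnt)
Step 2: cell (1,3)='T' (+2 fires, +1 burnt)
Step 3: cell (1,3)='T' (+3 fires, +2 burnt)
Step 4: cell (1,3)='F' (+4 fires, +3 burnt)
  -> target ignites at step 4
Step 5: cell (1,3)='.' (+5 fires, +4 burnt)
Step 6: cell (1,3)='.' (+4 fires, +5 burnt)
Step 7: cell (1,3)='.' (+2 fires, +4 burnt)
Step 8: cell (1,3)='.' (+1 fires, +2 burnt)
Step 9: cell (1,3)='.' (+0 fires, +1 burnt)
  fire out at step 9

4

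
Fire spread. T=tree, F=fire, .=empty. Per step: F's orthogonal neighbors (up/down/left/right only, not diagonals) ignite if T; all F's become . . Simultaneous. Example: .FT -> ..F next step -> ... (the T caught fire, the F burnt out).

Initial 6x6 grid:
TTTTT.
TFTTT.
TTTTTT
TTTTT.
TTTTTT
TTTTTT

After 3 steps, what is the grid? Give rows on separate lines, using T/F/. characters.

Step 1: 4 trees catch fire, 1 burn out
  TFTTT.
  F.FTT.
  TFTTTT
  TTTTT.
  TTTTTT
  TTTTTT
Step 2: 6 trees catch fire, 4 burn out
  F.FTT.
  ...FT.
  F.FTTT
  TFTTT.
  TTTTTT
  TTTTTT
Step 3: 6 trees catch fire, 6 burn out
  ...FT.
  ....F.
  ...FTT
  F.FTT.
  TFTTTT
  TTTTTT

...FT.
....F.
...FTT
F.FTT.
TFTTTT
TTTTTT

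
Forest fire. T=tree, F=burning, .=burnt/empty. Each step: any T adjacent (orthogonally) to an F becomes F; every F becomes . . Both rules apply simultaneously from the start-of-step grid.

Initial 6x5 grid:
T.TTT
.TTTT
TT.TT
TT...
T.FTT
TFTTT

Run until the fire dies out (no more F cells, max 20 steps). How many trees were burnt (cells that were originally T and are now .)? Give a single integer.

Answer: 20

Derivation:
Step 1: +3 fires, +2 burnt (F count now 3)
Step 2: +3 fires, +3 burnt (F count now 3)
Step 3: +2 fires, +3 burnt (F count now 2)
Step 4: +2 fires, +2 burnt (F count now 2)
Step 5: +1 fires, +2 burnt (F count now 1)
Step 6: +1 fires, +1 burnt (F count now 1)
Step 7: +1 fires, +1 burnt (F count now 1)
Step 8: +2 fires, +1 burnt (F count now 2)
Step 9: +3 fires, +2 burnt (F count now 3)
Step 10: +2 fires, +3 burnt (F count now 2)
Step 11: +0 fires, +2 burnt (F count now 0)
Fire out after step 11
Initially T: 21, now '.': 29
Total burnt (originally-T cells now '.'): 20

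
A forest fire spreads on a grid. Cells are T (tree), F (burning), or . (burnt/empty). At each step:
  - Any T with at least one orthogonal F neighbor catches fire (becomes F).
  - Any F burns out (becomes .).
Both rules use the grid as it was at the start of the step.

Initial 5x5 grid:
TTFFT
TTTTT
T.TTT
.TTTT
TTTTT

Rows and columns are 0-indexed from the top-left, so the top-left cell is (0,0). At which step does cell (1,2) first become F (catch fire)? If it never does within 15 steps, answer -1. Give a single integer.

Step 1: cell (1,2)='F' (+4 fires, +2 burnt)
  -> target ignites at step 1
Step 2: cell (1,2)='.' (+5 fires, +4 burnt)
Step 3: cell (1,2)='.' (+4 fires, +5 burnt)
Step 4: cell (1,2)='.' (+5 fires, +4 burnt)
Step 5: cell (1,2)='.' (+2 fires, +5 burnt)
Step 6: cell (1,2)='.' (+1 fires, +2 burnt)
Step 7: cell (1,2)='.' (+0 fires, +1 burnt)
  fire out at step 7

1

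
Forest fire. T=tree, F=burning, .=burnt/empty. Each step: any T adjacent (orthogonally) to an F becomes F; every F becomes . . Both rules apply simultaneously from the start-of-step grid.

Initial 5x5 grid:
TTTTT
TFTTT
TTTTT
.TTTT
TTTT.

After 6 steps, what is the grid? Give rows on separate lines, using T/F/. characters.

Step 1: 4 trees catch fire, 1 burn out
  TFTTT
  F.FTT
  TFTTT
  .TTTT
  TTTT.
Step 2: 6 trees catch fire, 4 burn out
  F.FTT
  ...FT
  F.FTT
  .FTTT
  TTTT.
Step 3: 5 trees catch fire, 6 burn out
  ...FT
  ....F
  ...FT
  ..FTT
  TFTT.
Step 4: 5 trees catch fire, 5 burn out
  ....F
  .....
  ....F
  ...FT
  F.FT.
Step 5: 2 trees catch fire, 5 burn out
  .....
  .....
  .....
  ....F
  ...F.
Step 6: 0 trees catch fire, 2 burn out
  .....
  .....
  .....
  .....
  .....

.....
.....
.....
.....
.....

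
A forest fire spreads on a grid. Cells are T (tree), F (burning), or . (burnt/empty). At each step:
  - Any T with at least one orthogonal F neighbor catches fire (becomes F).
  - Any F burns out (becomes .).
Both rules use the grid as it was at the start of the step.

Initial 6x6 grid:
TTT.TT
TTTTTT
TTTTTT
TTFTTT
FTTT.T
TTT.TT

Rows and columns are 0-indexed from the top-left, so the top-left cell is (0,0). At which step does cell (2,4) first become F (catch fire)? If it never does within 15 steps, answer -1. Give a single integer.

Step 1: cell (2,4)='T' (+7 fires, +2 burnt)
Step 2: cell (2,4)='T' (+8 fires, +7 burnt)
Step 3: cell (2,4)='F' (+6 fires, +8 burnt)
  -> target ignites at step 3
Step 4: cell (2,4)='.' (+5 fires, +6 burnt)
Step 5: cell (2,4)='.' (+3 fires, +5 burnt)
Step 6: cell (2,4)='.' (+2 fires, +3 burnt)
Step 7: cell (2,4)='.' (+0 fires, +2 burnt)
  fire out at step 7

3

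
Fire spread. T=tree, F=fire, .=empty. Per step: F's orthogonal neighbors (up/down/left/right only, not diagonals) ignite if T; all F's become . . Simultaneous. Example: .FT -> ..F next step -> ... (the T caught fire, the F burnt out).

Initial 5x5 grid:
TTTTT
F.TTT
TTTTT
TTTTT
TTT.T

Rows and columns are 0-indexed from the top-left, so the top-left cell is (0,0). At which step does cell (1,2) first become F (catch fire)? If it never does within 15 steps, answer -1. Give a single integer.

Step 1: cell (1,2)='T' (+2 fires, +1 burnt)
Step 2: cell (1,2)='T' (+3 fires, +2 burnt)
Step 3: cell (1,2)='T' (+4 fires, +3 burnt)
Step 4: cell (1,2)='F' (+5 fires, +4 burnt)
  -> target ignites at step 4
Step 5: cell (1,2)='.' (+5 fires, +5 burnt)
Step 6: cell (1,2)='.' (+2 fires, +5 burnt)
Step 7: cell (1,2)='.' (+1 fires, +2 burnt)
Step 8: cell (1,2)='.' (+0 fires, +1 burnt)
  fire out at step 8

4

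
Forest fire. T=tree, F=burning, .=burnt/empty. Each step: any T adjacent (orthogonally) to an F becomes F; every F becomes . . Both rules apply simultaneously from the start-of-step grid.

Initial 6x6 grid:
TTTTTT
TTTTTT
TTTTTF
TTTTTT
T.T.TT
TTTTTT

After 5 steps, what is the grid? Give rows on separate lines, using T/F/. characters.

Step 1: 3 trees catch fire, 1 burn out
  TTTTTT
  TTTTTF
  TTTTF.
  TTTTTF
  T.T.TT
  TTTTTT
Step 2: 5 trees catch fire, 3 burn out
  TTTTTF
  TTTTF.
  TTTF..
  TTTTF.
  T.T.TF
  TTTTTT
Step 3: 6 trees catch fire, 5 burn out
  TTTTF.
  TTTF..
  TTF...
  TTTF..
  T.T.F.
  TTTTTF
Step 4: 5 trees catch fire, 6 burn out
  TTTF..
  TTF...
  TF....
  TTF...
  T.T...
  TTTTF.
Step 5: 6 trees catch fire, 5 burn out
  TTF...
  TF....
  F.....
  TF....
  T.F...
  TTTF..

TTF...
TF....
F.....
TF....
T.F...
TTTF..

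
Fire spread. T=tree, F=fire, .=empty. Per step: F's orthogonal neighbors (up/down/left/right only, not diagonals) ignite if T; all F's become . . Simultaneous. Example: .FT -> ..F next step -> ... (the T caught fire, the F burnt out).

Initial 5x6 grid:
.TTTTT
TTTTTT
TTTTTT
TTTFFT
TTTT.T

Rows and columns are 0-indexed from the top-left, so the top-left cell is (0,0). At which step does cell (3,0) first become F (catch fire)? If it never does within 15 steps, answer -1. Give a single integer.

Step 1: cell (3,0)='T' (+5 fires, +2 burnt)
Step 2: cell (3,0)='T' (+7 fires, +5 burnt)
Step 3: cell (3,0)='F' (+7 fires, +7 burnt)
  -> target ignites at step 3
Step 4: cell (3,0)='.' (+5 fires, +7 burnt)
Step 5: cell (3,0)='.' (+2 fires, +5 burnt)
Step 6: cell (3,0)='.' (+0 fires, +2 burnt)
  fire out at step 6

3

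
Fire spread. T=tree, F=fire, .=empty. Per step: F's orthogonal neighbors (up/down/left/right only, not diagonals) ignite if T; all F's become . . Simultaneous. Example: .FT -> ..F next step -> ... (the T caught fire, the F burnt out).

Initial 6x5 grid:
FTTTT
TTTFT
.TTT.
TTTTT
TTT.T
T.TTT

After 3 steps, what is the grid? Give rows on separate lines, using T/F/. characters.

Step 1: 6 trees catch fire, 2 burn out
  .FTFT
  FTF.F
  .TTF.
  TTTTT
  TTT.T
  T.TTT
Step 2: 5 trees catch fire, 6 burn out
  ..F.F
  .F...
  .TF..
  TTTFT
  TTT.T
  T.TTT
Step 3: 3 trees catch fire, 5 burn out
  .....
  .....
  .F...
  TTF.F
  TTT.T
  T.TTT

.....
.....
.F...
TTF.F
TTT.T
T.TTT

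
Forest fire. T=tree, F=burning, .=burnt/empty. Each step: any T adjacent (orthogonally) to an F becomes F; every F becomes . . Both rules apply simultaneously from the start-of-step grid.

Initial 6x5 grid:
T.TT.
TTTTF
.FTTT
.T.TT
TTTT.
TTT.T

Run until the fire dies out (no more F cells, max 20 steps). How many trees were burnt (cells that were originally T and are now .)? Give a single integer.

Step 1: +5 fires, +2 burnt (F count now 5)
Step 2: +6 fires, +5 burnt (F count now 6)
Step 3: +6 fires, +6 burnt (F count now 6)
Step 4: +3 fires, +6 burnt (F count now 3)
Step 5: +0 fires, +3 burnt (F count now 0)
Fire out after step 5
Initially T: 21, now '.': 29
Total burnt (originally-T cells now '.'): 20

Answer: 20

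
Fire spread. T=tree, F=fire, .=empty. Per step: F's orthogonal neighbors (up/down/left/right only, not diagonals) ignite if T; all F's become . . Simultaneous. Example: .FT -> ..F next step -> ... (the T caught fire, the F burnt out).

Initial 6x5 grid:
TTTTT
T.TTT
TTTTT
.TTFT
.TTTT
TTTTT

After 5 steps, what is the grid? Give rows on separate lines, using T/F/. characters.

Step 1: 4 trees catch fire, 1 burn out
  TTTTT
  T.TTT
  TTTFT
  .TF.F
  .TTFT
  TTTTT
Step 2: 7 trees catch fire, 4 burn out
  TTTTT
  T.TFT
  TTF.F
  .F...
  .TF.F
  TTTFT
Step 3: 7 trees catch fire, 7 burn out
  TTTFT
  T.F.F
  TF...
  .....
  .F...
  TTF.F
Step 4: 4 trees catch fire, 7 burn out
  TTF.F
  T....
  F....
  .....
  .....
  TF...
Step 5: 3 trees catch fire, 4 burn out
  TF...
  F....
  .....
  .....
  .....
  F....

TF...
F....
.....
.....
.....
F....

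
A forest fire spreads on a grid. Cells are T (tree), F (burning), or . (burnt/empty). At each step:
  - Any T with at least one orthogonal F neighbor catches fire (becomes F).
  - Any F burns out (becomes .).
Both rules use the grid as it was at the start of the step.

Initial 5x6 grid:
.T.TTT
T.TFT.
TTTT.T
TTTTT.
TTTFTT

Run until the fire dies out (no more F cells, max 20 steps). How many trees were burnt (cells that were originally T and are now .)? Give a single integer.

Answer: 20

Derivation:
Step 1: +7 fires, +2 burnt (F count now 7)
Step 2: +6 fires, +7 burnt (F count now 6)
Step 3: +4 fires, +6 burnt (F count now 4)
Step 4: +2 fires, +4 burnt (F count now 2)
Step 5: +1 fires, +2 burnt (F count now 1)
Step 6: +0 fires, +1 burnt (F count now 0)
Fire out after step 6
Initially T: 22, now '.': 28
Total burnt (originally-T cells now '.'): 20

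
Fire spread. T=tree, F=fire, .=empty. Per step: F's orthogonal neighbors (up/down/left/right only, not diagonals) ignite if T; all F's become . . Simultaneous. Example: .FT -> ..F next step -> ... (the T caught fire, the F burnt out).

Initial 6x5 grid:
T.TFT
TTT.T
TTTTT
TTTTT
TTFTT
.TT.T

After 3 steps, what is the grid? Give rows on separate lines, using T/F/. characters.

Step 1: 6 trees catch fire, 2 burn out
  T.F.F
  TTT.T
  TTTTT
  TTFTT
  TF.FT
  .TF.T
Step 2: 8 trees catch fire, 6 burn out
  T....
  TTF.F
  TTFTT
  TF.FT
  F...F
  .F..T
Step 3: 7 trees catch fire, 8 burn out
  T....
  TF...
  TF.FF
  F...F
  .....
  ....F

T....
TF...
TF.FF
F...F
.....
....F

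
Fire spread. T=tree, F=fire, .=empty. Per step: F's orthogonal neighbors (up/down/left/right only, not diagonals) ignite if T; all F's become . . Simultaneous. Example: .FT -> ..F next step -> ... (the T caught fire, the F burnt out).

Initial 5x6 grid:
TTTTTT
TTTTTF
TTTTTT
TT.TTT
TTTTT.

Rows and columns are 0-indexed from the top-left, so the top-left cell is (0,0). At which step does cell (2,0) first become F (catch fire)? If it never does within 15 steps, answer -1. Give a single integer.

Step 1: cell (2,0)='T' (+3 fires, +1 burnt)
Step 2: cell (2,0)='T' (+4 fires, +3 burnt)
Step 3: cell (2,0)='T' (+4 fires, +4 burnt)
Step 4: cell (2,0)='T' (+5 fires, +4 burnt)
Step 5: cell (2,0)='T' (+4 fires, +5 burnt)
Step 6: cell (2,0)='F' (+4 fires, +4 burnt)
  -> target ignites at step 6
Step 7: cell (2,0)='.' (+2 fires, +4 burnt)
Step 8: cell (2,0)='.' (+1 fires, +2 burnt)
Step 9: cell (2,0)='.' (+0 fires, +1 burnt)
  fire out at step 9

6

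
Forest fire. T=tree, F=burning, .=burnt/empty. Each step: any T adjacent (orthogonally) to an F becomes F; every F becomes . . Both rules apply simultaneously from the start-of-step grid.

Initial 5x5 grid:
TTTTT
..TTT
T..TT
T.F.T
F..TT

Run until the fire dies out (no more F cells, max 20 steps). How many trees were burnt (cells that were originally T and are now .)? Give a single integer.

Step 1: +1 fires, +2 burnt (F count now 1)
Step 2: +1 fires, +1 burnt (F count now 1)
Step 3: +0 fires, +1 burnt (F count now 0)
Fire out after step 3
Initially T: 15, now '.': 12
Total burnt (originally-T cells now '.'): 2

Answer: 2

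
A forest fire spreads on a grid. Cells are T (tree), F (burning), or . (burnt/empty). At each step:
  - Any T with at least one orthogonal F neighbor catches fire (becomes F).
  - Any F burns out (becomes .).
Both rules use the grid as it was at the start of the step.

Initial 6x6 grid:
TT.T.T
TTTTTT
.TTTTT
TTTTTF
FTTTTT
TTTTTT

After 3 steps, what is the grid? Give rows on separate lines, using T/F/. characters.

Step 1: 6 trees catch fire, 2 burn out
  TT.T.T
  TTTTTT
  .TTTTF
  FTTTF.
  .FTTTF
  FTTTTT
Step 2: 8 trees catch fire, 6 burn out
  TT.T.T
  TTTTTF
  .TTTF.
  .FTF..
  ..FTF.
  .FTTTF
Step 3: 8 trees catch fire, 8 burn out
  TT.T.F
  TTTTF.
  .FTF..
  ..F...
  ...F..
  ..FTF.

TT.T.F
TTTTF.
.FTF..
..F...
...F..
..FTF.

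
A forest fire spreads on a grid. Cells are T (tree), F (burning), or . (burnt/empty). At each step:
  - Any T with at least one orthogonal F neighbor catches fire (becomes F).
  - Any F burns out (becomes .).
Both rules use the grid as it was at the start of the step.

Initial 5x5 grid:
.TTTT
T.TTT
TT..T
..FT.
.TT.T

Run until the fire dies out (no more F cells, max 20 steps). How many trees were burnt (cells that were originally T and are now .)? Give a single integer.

Step 1: +2 fires, +1 burnt (F count now 2)
Step 2: +1 fires, +2 burnt (F count now 1)
Step 3: +0 fires, +1 burnt (F count now 0)
Fire out after step 3
Initially T: 15, now '.': 13
Total burnt (originally-T cells now '.'): 3

Answer: 3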